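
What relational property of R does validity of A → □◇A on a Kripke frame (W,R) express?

Symmetry

Suppose A→□◇A is valid. Take Rxy and set V(A)={x}. Then A at x, so □◇A at x, so ◇A at y, so some z with Ryz has A; z=x, i.e. Ryx.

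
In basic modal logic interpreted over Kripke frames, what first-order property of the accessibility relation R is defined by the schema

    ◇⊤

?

This is a form of the D axiom.
It corresponds to seriality: ∀x ∃y Rxy.

seriality: ∀x ∃y Rxy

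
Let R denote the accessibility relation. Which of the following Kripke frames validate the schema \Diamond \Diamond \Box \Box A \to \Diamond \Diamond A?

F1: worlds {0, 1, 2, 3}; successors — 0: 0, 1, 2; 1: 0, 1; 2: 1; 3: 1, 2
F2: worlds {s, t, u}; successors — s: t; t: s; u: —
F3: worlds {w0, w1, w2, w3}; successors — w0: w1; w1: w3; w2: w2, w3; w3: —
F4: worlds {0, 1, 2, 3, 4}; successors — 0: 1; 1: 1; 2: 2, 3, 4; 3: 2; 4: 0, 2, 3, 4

The schema corresponds to a generalized confluence (Geach) condition: \forall x \forall y (x R^2 y \to \exists w (y R^2 w \wedge x R^2 w)).
F1: satisfies the condition.
F2: satisfies the condition.
F3: fails — w0R²w3 but no w with w3R²w and w0R²w.
F4: fails — 2R²0 but no w with 0R²w and 2R²w.

F1, F2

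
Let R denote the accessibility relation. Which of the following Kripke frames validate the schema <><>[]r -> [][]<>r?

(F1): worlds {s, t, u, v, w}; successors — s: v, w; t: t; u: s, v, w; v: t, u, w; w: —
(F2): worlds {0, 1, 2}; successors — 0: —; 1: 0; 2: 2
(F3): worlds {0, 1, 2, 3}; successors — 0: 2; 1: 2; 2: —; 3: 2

(F2), (F3)

This is the axiom for a generalized confluence (Geach) condition; its first-order frame correspondent is forall x forall y forall z ((x R^2 y & x R^2 z) -> exists w (yRw & zRw)).
(F1): fails — sR²t, sR²u but no w* with tRw* and uRw*.
(F2): ✓.
(F3): ✓.
Valid on: (F2), (F3).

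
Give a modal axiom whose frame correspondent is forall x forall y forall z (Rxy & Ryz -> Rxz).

The condition is transitivity. The 4 schema □s → □□s defines it.

□s → □□s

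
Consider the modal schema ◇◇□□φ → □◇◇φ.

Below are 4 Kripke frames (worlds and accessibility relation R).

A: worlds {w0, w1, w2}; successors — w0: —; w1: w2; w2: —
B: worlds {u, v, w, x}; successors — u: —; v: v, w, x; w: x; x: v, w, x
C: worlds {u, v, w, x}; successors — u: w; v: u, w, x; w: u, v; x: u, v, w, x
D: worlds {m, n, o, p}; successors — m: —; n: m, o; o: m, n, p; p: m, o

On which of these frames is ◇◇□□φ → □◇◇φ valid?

The schema corresponds to a generalized confluence (Geach) condition: ∀x ∀y ∀z ((xR²y ∧ xRz) → ∃w (yR²w ∧ zR²w)).
A: ✓.
B: ✓.
C: ✓.
D: fails — nR²m, nRm but no w with mR²w and mR²w.

A, B, C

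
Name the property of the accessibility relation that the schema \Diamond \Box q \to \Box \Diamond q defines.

This schema is the .2 axiom.
Its frame correspondent is convergence — \forall x \forall y \forall z (Rxy \wedge Rxz \to \exists w (Ryw \wedge Rzw)).

Convergence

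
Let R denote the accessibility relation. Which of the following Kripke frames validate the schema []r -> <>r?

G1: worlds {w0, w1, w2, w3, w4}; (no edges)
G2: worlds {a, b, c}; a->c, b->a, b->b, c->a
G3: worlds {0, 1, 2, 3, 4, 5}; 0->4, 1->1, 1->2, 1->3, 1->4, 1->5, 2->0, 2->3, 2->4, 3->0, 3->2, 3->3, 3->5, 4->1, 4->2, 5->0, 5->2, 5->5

Frame correspondent (Sahlqvist): forall x exists y Rxy — i.e. seriality.
G1: fails — world w0 has no successor.
G2: holds.
G3: holds.

G2, G3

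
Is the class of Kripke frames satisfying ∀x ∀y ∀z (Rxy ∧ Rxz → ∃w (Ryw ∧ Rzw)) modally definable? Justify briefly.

Yes — defined by ◇□r → □◇r

This is a Sahlqvist condition; the .2 axiom ◇□r → □◇r defines it.
Suppose ◇□r→□◇r is valid. Take Rxy, Rxz and set V(r)={w : Ryw}. Then □r at y so ◇□r at x, so □◇r at x, so ◇r at z, giving w with Rzw and Ryw.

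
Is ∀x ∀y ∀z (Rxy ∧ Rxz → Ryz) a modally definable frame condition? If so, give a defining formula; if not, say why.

This is a Sahlqvist condition; the 5 axiom ◇r → □◇r defines it.
Suppose ◇r→□◇r is valid. Take Rxy, Rxz and set V(r)={y}. Then ◇r at x, so □◇r at x, so ◇r at z, so some w with Rzw has r; w=y, i.e. Rzy. By symmetry of the argument, Ryz.

Yes, by ◇r → □◇r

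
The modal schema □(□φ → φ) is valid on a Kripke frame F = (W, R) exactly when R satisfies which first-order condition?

shift-reflexivity: ∀x ∀y (Rxy → Ryy)

Suppose □(□φ→φ) is valid. Take Rxy and set V(φ)={w : Ryw}. Then at y, □φ holds; since □(□φ→φ) at x, □φ→φ at y, so φ at y, i.e. Ryy.
Conversely, any frame satisfying ∀x ∀y (Rxy → Ryy) validates the schema.
Frame condition: ∀x ∀y (Rxy → Ryy).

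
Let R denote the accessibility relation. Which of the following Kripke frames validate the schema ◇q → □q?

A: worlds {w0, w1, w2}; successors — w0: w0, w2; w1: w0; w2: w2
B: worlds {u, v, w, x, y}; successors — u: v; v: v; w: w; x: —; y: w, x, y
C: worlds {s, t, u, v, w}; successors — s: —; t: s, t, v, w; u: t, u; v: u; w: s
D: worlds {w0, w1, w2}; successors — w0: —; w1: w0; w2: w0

D

This is the axiom for partial functionality; its first-order frame correspondent is ∀x ∀y ∀z (Rxy ∧ Rxz → y = z).
A: fails — w0 sees both w0 and w2.
B: fails — y sees both w and x.
C: fails — t sees both s and t.
D: ✓.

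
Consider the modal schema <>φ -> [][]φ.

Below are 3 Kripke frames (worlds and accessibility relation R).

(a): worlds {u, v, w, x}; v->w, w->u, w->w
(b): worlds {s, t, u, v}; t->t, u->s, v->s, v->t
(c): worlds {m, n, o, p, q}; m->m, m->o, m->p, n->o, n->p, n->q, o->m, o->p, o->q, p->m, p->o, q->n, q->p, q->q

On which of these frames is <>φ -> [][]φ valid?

none

This is the axiom for a generalized confluence (Geach) condition; its first-order frame correspondent is forall x forall y forall z ((xRy & x R^2 z) -> exists w (y = w & z = w)).
(a): fails — vRw, vR²u but w ≠ u.
(b): fails — vRs, vR²t but s ≠ t.
(c): fails — mRm, mR²o but m ≠ o.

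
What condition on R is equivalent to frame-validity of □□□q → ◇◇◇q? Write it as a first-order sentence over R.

∀x ∃w (xR³w ∧ xR³w)

This is a Sahlqvist (Geach-type) schema ◇^0□^3q → □^0◇^3q.
Minimal-valuation argument: fix x; take any y with xR^0y and any z with xR^0z. Set V(q) to the set of worlds R-reachable from y in exactly 3 steps. Then □^3q holds at y, so the antecedent holds at x; validity forces ◇^3q at z, giving a w with zR^3w and yR^3w.
First-order correspondent: ∀x ∃w (xR³w ∧ xR³w).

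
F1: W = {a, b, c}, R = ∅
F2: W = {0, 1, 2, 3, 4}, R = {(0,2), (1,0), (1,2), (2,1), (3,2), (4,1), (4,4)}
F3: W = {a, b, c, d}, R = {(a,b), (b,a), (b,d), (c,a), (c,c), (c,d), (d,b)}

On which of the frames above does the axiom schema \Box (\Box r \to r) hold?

Frame correspondent (Sahlqvist): \forall x \forall y (Rxy \to Ryy) — i.e. shift-reflexivity.
F1: condition met.
F2: fails — R10 but not R00.
F3: fails — Rcd but not Rdd.
Valid on: F1.

F1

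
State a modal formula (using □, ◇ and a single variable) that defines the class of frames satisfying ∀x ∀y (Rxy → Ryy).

A defining formula is □(□ψ → ψ) (the T□ axiom).
Suppose □(□ψ→ψ) is valid. Take Rxy and set V(ψ)={w : Ryw}. Then at y, □ψ holds; since □(□ψ→ψ) at x, □ψ→ψ at y, so ψ at y, i.e. Ryy.

□(□ψ → ψ)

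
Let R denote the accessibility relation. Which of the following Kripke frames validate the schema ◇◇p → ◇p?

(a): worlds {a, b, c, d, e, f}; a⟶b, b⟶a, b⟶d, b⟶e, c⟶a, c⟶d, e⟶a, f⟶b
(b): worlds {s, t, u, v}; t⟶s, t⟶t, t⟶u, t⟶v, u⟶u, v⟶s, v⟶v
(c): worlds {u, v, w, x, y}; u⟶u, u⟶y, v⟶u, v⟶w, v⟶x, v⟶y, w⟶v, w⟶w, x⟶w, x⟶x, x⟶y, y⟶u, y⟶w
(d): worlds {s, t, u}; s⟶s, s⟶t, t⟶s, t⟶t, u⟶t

The schema corresponds to transitivity: ∀x ∀y ∀z (Rxy ∧ Ryz → Rxz).
(a): fails — Rea and Rab but not Reb.
(b): holds.
(c): fails — Rxw and Rwv but not Rxv.
(d): fails — Rut and Rts but not Rus.
Valid on: (b).

(b)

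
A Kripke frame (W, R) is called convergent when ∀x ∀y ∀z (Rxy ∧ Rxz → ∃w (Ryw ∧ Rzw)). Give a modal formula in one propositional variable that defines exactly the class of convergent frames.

The condition is convergence. The .2 schema ◇□q → □◇q defines it.
Suppose ◇□q→□◇q is valid. Take Rxy, Rxz and set V(q)={w : Ryw}. Then □q at y so ◇□q at x, so □◇q at x, so ◇q at z, giving w with Rzw and Ryw.

◇□q → □◇q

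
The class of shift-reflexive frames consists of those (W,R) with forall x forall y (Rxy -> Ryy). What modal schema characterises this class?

□(□ψ → ψ)

A defining formula is □(□ψ → ψ) (the T□ axiom).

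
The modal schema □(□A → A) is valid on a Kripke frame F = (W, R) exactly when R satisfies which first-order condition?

shift-reflexivity

Suppose □(□A→A) is valid. Take Rxy and set V(A)={w : Ryw}. Then at y, □A holds; since □(□A→A) at x, □A→A at y, so A at y, i.e. Ryy.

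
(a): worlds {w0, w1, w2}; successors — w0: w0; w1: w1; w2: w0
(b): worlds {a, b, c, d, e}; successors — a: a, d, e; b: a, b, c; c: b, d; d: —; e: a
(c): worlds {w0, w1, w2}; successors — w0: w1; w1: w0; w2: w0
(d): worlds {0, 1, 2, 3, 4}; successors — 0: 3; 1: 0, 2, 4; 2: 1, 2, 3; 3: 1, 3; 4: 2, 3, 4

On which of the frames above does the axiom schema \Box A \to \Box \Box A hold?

Frame correspondent (Sahlqvist): \forall x \forall y \forall z (Rxy \wedge Ryz \to Rxz) — i.e. transitivity.
(a): ✓.
(b): fails — Rbc and Rcd but not Rbd.
(c): fails — Rw0w1 and Rw1w0 but not Rw0w0.
(d): fails — R10 and R03 but not R13.

(a)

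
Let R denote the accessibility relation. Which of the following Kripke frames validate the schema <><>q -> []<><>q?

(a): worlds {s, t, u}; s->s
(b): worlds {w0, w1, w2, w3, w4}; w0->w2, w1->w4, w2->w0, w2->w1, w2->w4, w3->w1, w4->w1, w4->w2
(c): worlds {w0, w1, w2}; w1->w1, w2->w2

The schema corresponds to a generalized confluence (Geach) condition: forall x forall y forall z ((x R^2 y & xRz) -> exists w (y = w & z R^2 w)).
(a): satisfies the condition.
(b): fails — w0R²w0, w0Rw2 but no w with w0=w and w2R²w.
(c): satisfies the condition.

(a), (c)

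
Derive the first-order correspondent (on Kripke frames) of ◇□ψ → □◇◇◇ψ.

This is a Sahlqvist (Geach-type) schema ◇^1□^1ψ → □^1◇^3ψ.
First-order correspondent: ∀x ∀y ∀z ((xRy ∧ xRz) → ∃w (yRw ∧ zR³w)).

∀x ∀y ∀z ((xRy ∧ xRz) → ∃w (yRw ∧ zR³w))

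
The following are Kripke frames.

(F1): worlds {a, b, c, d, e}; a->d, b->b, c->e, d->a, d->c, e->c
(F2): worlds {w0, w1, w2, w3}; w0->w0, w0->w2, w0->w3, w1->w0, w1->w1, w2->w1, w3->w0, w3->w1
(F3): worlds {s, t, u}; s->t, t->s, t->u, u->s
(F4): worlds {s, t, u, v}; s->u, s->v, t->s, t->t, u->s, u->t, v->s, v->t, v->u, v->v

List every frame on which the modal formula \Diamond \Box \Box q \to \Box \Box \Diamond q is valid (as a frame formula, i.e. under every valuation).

The schema corresponds to a generalized confluence (Geach) condition: \forall x \forall y \forall z ((xRy \wedge x R^2 z) \to \exists w (y R^2 w \wedge zRw)).
(F1): condition met.
(F2): condition met.
(F3): fails — tRs, tR²s but no w with sR²w and sRw.
(F4): condition met.

(F1), (F2), (F4)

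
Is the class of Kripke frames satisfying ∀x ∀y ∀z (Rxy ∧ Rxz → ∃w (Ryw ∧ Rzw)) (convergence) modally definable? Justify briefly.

Yes: it is convergence, defined by the .2 schema ◇□p → □◇p.
Suppose ◇□p→□◇p is valid. Take Rxy, Rxz and set V(p)={w : Ryw}. Then □p at y so ◇□p at x, so □◇p at x, so ◇p at z, giving w with Rzw and Ryw.

Yes, by ◇□p → □◇p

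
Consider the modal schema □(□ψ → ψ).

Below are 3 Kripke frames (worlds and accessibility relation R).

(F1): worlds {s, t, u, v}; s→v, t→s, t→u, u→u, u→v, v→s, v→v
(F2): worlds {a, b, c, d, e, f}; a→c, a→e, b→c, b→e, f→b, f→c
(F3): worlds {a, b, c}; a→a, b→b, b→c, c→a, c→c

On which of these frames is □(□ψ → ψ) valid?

(F3)

This is the axiom for shift-reflexivity; its first-order frame correspondent is ∀x ∀y (Rxy → Ryy).
(F1): fails — Rts but not Rss.
(F2): fails — Rbc but not Rcc.
(F3): ✓.
Valid on: (F3).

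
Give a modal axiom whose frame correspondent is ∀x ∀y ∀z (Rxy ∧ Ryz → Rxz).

□s → □□s

A defining formula is □s → □□s (the 4 axiom).
Suppose □s→□□s is valid. Take Rxy, Ryz and set V(s)={w : Rxw}. Then □s at x, so □□s at x, so □s at y, so s at z, i.e. Rxz.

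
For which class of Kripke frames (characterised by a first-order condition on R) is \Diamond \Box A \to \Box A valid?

This is a form of the 5 axiom.
Its frame correspondent is the Euclidean property — \forall x \forall y \forall z (Rxy \wedge Rxz \to Ryz).

the Euclidean property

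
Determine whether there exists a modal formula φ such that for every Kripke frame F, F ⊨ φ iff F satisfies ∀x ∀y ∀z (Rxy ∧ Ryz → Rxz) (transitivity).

The condition is transitivity. A defining modal formula is □r → □□r.
Suppose □r→□□r is valid. Take Rxy, Ryz and set V(r)={w : Rxw}. Then □r at x, so □□r at x, so □r at y, so r at z, i.e. Rxz.

Yes, by □r → □□r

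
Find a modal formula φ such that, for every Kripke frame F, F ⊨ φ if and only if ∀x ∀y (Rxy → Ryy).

The condition is shift-reflexivity. The T□ schema □(□ψ → ψ) defines it.
Suppose □(□ψ→ψ) is valid. Take Rxy and set V(ψ)={w : Ryw}. Then at y, □ψ holds; since □(□ψ→ψ) at x, □ψ→ψ at y, so ψ at y, i.e. Ryy.

□(□ψ → ψ)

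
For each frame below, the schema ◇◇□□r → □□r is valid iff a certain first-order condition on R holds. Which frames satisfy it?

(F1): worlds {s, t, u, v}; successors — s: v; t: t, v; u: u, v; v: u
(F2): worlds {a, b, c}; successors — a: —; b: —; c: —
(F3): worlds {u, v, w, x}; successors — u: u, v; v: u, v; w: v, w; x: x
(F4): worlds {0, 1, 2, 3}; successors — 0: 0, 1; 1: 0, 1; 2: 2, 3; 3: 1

(F2)

The schema corresponds to a generalized confluence (Geach) condition: ∀x ∀y ∀z ((xR²y ∧ xR²z) → ∃w (yR²w ∧ z = w)).
(F1): fails — tR²u, tR²t but no w with uR²w and t=w.
(F2): holds.
(F3): fails — wR²u, wR²w but no t with uR²t and w=t.
(F4): fails — 2R²1, 2R²2 but no w with 1R²w and 2=w.
Valid on: (F2).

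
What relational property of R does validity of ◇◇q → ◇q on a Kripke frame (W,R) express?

transitivity: ∀x ∀y ∀z (Rxy ∧ Ryz → Rxz)

This schema is equivalent to the 4 axiom □q → □□q.
Its frame correspondent is transitivity — ∀x ∀y ∀z (Rxy ∧ Ryz → Rxz).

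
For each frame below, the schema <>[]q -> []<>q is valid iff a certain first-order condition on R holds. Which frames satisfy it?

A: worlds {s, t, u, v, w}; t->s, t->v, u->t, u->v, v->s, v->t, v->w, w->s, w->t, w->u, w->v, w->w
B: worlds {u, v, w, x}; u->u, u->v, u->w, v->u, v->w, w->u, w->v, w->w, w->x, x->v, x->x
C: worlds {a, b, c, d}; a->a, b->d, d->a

Frame correspondent (Sahlqvist): forall x forall y forall z (Rxy & Rxz -> exists w (Ryw & Rzw)) — i.e. convergence.
A: fails — Rtv and Rts but v and s have no common successor.
B: fails — Rwx and Rwv but x and v have no common successor.
C: ✓.
Valid on: C.

C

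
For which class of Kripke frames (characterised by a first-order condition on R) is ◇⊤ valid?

Seriality

◇⊤ holds at w iff w has a successor, so frame-validity of ◇⊤ is exactly seriality. Equivalently via □ψ → ◇ψ:
Suppose □ψ→◇ψ is valid. At any x set V(ψ)=W. Then □ψ at x, so ◇ψ at x, so x has a successor.
Conversely, on a frame with seriality the schema holds at every world under every valuation.
Frame condition: ∀x ∃y Rxy.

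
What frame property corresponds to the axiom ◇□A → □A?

the Euclidean property

This schema is equivalent to the 5 axiom ◇A → □◇A.
Its frame correspondent is the Euclidean property — ∀x ∀y ∀z (Rxy ∧ Rxz → Ryz).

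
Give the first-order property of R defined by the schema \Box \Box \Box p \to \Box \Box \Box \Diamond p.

\forall x \forall z (x R^3 z \to \exists w (x R^3 w \wedge zRw))

This is a Sahlqvist (Geach-type) schema ◇^0□^3p → □^3◇^1p.
Minimal-valuation argument: fix x; take any y with xR^0y and any z with xR^3z. Set V(p) to the set of worlds R-reachable from y in exactly 3 steps. Then □^3p holds at y, so the antecedent holds at x; validity forces ◇^1p at z, giving a w with zR^1w and yR^3w.
First-order correspondent: \forall x \forall z (x R^3 z \to \exists w (x R^3 w \wedge zRw)).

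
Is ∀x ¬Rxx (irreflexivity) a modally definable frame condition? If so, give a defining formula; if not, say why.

No

If a class were modally definable it would be closed under surjective bounded morphisms (Goldblatt–Thomason).
The 4-cycle (worlds s,t,u,v with s→t→u→v→s) is irreflexive, and the map sending every world to a single reflexive point • is a surjective bounded morphism (forth: every edge maps to (•,•); back: every world has a successor). So any modal formula valid on the 4-cycle is also valid on the reflexive point, which is not irreflexive.
So the class is not modally definable.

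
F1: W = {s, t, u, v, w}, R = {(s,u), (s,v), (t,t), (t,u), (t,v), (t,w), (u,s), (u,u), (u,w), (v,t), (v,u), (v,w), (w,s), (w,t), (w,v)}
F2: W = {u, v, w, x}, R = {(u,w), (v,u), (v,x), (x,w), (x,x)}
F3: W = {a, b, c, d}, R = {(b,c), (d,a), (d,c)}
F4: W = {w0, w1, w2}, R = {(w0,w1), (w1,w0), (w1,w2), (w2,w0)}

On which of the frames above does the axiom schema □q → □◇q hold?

F1

This is the axiom for a generalized confluence (Geach) condition; its first-order frame correspondent is ∀x ∀z (xRz → ∃w (xRw ∧ zRw)).
F1: condition met.
F2: fails — uRw but no t with uRt and wRt.
F3: fails — bRc but no w with bRw and cRw.
F4: fails — w0Rw1 but no w with w0Rw and w1Rw.
Valid on: F1.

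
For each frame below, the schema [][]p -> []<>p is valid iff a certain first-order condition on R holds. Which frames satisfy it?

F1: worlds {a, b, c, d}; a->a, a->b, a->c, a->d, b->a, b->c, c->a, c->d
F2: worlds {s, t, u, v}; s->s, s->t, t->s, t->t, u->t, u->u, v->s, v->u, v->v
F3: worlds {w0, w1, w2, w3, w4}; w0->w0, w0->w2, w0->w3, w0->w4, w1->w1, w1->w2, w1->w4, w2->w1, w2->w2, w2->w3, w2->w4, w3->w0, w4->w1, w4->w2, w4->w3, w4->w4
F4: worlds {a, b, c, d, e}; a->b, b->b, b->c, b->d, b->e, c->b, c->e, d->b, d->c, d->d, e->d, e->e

F2, F3, F4

Frame correspondent (Sahlqvist): forall x forall z (xRz -> exists w (x R^2 w & zRw)) — i.e. a generalized confluence (Geach) condition.
F1: fails — aRd but no w with aR²w and dRw.
F2: holds.
F3: holds.
F4: holds.
Valid on: F2, F3, F4.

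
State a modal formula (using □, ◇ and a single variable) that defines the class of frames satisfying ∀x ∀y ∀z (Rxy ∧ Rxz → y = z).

This is partial functionality; the standard corresponding axiom is CD: ◇r → □r.
Suppose ◇r→□r is valid. Take Rxy, Rxz and set V(r)={y}. Then ◇r at x, so □r at x, so r at z, i.e. z=y.

◇r → □r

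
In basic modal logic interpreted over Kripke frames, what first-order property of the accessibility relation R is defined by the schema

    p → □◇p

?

symmetry

Suppose p→□◇p is valid. Take Rxy and set V(p)={x}. Then p at x, so □◇p at x, so ◇p at y, so some z with Ryz has p; z=x, i.e. Ryx.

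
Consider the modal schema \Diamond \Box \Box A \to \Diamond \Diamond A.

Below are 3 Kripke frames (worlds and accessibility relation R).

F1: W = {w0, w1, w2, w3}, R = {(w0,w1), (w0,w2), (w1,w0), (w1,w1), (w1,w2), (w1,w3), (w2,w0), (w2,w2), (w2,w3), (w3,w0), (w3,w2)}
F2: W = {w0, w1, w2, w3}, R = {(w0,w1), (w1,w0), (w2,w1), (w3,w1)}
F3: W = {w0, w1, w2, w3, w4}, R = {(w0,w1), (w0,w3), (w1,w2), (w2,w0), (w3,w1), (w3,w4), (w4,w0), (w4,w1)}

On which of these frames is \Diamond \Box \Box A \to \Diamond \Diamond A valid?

Frame correspondent (Sahlqvist): \forall x \forall y (xRy \to \exists w (y R^2 w \wedge x R^2 w)) — i.e. a generalized confluence (Geach) condition.
F1: ✓.
F2: fails — w0Rw1 but no w with w1R²w and w0R²w.
F3: fails — w0Rw1 but no w with w1R²w and w0R²w.
Valid on: F1.

F1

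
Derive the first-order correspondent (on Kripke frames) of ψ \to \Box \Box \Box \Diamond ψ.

This is a Sahlqvist (Geach-type) schema ◇^0□^0ψ → □^3◇^1ψ.
First-order correspondent: \forall x \forall z (x R^3 z \to \exists w (x = w \wedge zRw)).

\forall x \forall z (x R^3 z \to \exists w (x = w \wedge zRw))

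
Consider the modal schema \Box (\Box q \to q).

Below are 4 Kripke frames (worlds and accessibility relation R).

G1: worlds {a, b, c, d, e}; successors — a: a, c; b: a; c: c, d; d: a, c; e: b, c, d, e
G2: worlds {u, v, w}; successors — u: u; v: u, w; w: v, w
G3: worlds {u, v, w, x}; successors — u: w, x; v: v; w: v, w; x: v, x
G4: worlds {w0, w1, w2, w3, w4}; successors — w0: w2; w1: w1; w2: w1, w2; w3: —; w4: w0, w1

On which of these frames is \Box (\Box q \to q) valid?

Frame correspondent (Sahlqvist): \forall x \forall y (Rxy \to Ryy) — i.e. shift-reflexivity.
G1: fails — Reb but not Rbb.
G2: fails — Rwv but not Rvv.
G3: condition met.
G4: fails — Rw4w0 but not Rw0w0.
Valid on: G3.

G3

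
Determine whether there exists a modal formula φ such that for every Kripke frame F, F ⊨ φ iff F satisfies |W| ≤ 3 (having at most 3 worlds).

Modal frame validity is preserved under disjoint unions.
Any modal formula valid on each of 4 disjoint one-world frames is valid on their disjoint union (validity is preserved under disjoint unions). Each one-world frame has |W|=1≤3, but the union has |W|=4.
Hence having at most 3 worlds is not modally definable.

No — not modally definable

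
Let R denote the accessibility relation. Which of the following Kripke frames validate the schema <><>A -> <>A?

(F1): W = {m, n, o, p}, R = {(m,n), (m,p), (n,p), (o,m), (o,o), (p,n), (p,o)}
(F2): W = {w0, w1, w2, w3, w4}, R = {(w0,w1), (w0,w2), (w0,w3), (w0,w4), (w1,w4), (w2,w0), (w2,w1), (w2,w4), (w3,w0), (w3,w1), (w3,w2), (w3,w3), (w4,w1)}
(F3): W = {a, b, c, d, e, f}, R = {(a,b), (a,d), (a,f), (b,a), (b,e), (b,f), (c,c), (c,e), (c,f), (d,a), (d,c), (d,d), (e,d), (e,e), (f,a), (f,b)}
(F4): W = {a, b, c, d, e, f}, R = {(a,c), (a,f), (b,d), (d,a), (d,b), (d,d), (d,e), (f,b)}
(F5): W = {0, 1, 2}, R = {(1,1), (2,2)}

(F5)

The schema corresponds to transitivity: forall x forall y forall z (Rxy & Ryz -> Rxz).
(F1): fails — Rom and Rmn but not Ron.
(F2): fails — Rw3w1 and Rw1w4 but not Rw3w4.
(F3): fails — Rdc and Rcf but not Rdf.
(F4): fails — Rda and Rac but not Rdc.
(F5): holds.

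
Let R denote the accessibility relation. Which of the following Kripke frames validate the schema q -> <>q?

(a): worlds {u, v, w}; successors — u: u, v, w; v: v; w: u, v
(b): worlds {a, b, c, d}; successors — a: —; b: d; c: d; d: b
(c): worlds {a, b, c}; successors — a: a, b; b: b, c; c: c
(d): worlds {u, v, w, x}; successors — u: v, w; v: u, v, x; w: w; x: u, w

(c)

The schema corresponds to reflexivity: forall x Rxx.
(a): fails — world w does not see itself.
(b): fails — world a does not see itself.
(c): holds.
(d): fails — world u does not see itself.
Valid on: (c).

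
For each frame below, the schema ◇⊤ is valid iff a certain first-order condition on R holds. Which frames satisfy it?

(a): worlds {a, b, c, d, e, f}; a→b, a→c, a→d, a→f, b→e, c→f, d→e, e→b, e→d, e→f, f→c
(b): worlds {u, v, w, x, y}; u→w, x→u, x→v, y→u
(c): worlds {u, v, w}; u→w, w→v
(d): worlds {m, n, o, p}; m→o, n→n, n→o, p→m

(a)

Frame correspondent (Sahlqvist): ∀x ∃y Rxy — i.e. seriality.
(a): condition met.
(b): fails — world v has no successor.
(c): fails — world v has no successor.
(d): fails — world o has no successor.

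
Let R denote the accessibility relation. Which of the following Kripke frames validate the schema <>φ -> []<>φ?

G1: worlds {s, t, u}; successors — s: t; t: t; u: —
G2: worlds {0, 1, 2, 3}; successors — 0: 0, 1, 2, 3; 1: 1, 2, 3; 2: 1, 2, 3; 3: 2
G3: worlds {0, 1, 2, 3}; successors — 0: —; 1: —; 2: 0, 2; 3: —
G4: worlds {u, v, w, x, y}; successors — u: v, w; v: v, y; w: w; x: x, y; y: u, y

Frame correspondent (Sahlqvist): forall x forall y forall z (Rxy & Rxz -> Ryz) — i.e. the Euclidean property.
G1: holds.
G2: fails — R02 and R00 but not R20.
G3: fails — R20 and R22 but not R02.
G4: fails — Ruv and Ruw but not Rvw.
Valid on: G1.

G1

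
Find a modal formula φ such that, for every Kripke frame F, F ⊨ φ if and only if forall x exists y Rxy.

□r → ◇r

A defining formula is □r → ◇r (the D axiom).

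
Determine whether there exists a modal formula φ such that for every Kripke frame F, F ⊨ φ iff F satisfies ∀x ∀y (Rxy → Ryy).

Yes, by □(□q → q)

Yes: it is shift-reflexivity, defined by the T□ schema □(□q → q).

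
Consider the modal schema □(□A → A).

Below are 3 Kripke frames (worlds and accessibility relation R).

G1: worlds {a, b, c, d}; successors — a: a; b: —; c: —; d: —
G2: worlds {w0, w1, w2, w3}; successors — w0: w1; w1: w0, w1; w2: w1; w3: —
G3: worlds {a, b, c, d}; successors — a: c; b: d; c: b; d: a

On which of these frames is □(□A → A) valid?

G1

The schema corresponds to shift-reflexivity: ∀x ∀y (Rxy → Ryy).
G1: holds.
G2: fails — Rw1w0 but not Rw0w0.
G3: fails — Rac but not Rcc.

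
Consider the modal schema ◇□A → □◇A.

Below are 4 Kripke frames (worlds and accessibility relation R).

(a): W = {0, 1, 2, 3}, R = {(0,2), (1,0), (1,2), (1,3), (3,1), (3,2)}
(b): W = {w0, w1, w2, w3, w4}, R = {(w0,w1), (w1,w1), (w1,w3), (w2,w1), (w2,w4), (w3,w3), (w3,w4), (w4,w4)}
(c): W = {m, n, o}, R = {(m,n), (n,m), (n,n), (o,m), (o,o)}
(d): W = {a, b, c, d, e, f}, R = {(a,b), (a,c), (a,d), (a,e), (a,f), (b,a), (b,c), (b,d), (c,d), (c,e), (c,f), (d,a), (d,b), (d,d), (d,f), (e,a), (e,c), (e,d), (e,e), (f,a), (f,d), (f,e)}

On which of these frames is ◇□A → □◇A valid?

This is the axiom for convergence; its first-order frame correspondent is ∀x ∀y ∀z (Rxy ∧ Rxz → ∃w (Ryw ∧ Rzw)).
(a): fails — R02 and R02 but 2 and 2 have no common successor.
(b): fails — Rw2w4 and Rw2w1 but w4 and w1 have no common successor.
(c): fails — Rom and Roo but m and o have no common successor.
(d): holds.
Valid on: (d).

(d)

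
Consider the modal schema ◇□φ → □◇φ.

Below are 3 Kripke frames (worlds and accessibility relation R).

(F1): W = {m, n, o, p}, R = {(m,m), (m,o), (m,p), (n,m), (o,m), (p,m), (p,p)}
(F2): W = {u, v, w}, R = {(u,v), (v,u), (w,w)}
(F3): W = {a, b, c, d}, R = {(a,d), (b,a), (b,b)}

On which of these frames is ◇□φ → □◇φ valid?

(F1), (F2)

Frame correspondent (Sahlqvist): ∀x ∀y ∀z (Rxy ∧ Rxz → ∃w (Ryw ∧ Rzw)) — i.e. convergence.
(F1): ✓.
(F2): ✓.
(F3): fails — Rad and Rad but d and d have no common successor.
Valid on: (F1), (F2).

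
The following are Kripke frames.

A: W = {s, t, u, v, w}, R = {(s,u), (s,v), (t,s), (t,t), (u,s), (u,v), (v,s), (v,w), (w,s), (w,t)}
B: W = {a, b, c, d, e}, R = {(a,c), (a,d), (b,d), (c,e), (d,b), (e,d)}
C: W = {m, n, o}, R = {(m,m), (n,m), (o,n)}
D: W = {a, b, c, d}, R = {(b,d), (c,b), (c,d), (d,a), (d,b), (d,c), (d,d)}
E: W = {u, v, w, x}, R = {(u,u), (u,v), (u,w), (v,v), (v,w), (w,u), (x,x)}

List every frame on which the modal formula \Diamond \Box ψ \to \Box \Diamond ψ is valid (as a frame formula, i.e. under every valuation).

The schema corresponds to convergence: \forall x \forall y \forall z (Rxy \wedge Rxz \to \exists w (Ryw \wedge Rzw)).
A: fails — Rts and Rtt but s and t have no common successor.
B: fails — Rac and Rad but c and d have no common successor.
C: condition met.
D: fails — Rdc and Rda but c and a have no common successor.
E: fails — Ruv and Ruw but v and w have no common successor.

C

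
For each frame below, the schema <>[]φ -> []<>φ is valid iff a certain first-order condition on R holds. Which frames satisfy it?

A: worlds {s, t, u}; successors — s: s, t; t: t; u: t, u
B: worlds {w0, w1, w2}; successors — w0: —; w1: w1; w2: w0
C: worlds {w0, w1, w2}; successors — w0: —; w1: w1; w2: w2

A, C

Frame correspondent (Sahlqvist): forall x forall y forall z (Rxy & Rxz -> exists w (Ryw & Rzw)) — i.e. convergence.
A: satisfies the condition.
B: fails — Rw2w0 and Rw2w0 but w0 and w0 have no common successor.
C: satisfies the condition.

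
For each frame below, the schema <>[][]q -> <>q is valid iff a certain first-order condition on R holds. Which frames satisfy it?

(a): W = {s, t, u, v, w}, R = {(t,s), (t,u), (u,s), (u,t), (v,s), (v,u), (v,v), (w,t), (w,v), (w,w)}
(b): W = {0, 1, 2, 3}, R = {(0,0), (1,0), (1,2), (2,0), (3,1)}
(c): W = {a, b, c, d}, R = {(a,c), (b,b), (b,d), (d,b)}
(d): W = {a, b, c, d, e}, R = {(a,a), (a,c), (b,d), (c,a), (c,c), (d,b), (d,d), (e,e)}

This is the axiom for a generalized confluence (Geach) condition; its first-order frame correspondent is forall x forall y (xRy -> exists w (y R^2 w & xRw)).
(a): fails — tRs but no w* with sR²w* and tRw*.
(b): fails — 3R1 but no w with 1R²w and 3Rw.
(c): fails — aRc but no w with cR²w and aRw.
(d): condition met.

(d)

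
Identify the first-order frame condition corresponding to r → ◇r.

Reflexivity

Equivalently (dual form): □r → r.
Suppose □r→r is valid. At any x set V(r)={w : Rxw}. Then □r holds at x, so r holds at x, i.e. Rxx.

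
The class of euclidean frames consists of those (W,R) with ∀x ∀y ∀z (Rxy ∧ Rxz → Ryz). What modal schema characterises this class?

A defining formula is ◇s → □◇s (the 5 axiom).

◇s → □◇s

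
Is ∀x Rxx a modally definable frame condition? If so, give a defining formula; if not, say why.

Yes, by □p → p

Yes: it is reflexivity, defined by the T schema □p → p.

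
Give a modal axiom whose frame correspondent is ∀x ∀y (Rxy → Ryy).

□(□ψ → ψ)

This is shift-reflexivity; the standard corresponding axiom is T□: □(□ψ → ψ).
Suppose □(□ψ→ψ) is valid. Take Rxy and set V(ψ)={w : Ryw}. Then at y, □ψ holds; since □(□ψ→ψ) at x, □ψ→ψ at y, so ψ at y, i.e. Ryy.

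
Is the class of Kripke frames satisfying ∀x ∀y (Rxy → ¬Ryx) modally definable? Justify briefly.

No

Modal frame validity is preserved under surjective bounded morphisms.
The 4-cycle (worlds a,b,c,d with a→b→c→d→a) is asymmetric. Mapping every world to a single reflexive point • is a surjective bounded morphism, and the reflexive point is not asymmetric (R•• but asymmetry requires ¬R••).
Hence asymmetry is not modally definable.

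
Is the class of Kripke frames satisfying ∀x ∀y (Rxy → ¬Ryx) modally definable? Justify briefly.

No

Modal frame validity is preserved under surjective bounded morphisms.
The 4-cycle (worlds s,t,u,v with s→t→u→v→s) is asymmetric. Mapping every world to a single reflexive point • is a surjective bounded morphism, and the reflexive point is not asymmetric (R•• but asymmetry requires ¬R••).
So no modal formula (or set of formulas) defines exactly the asymmetric frames.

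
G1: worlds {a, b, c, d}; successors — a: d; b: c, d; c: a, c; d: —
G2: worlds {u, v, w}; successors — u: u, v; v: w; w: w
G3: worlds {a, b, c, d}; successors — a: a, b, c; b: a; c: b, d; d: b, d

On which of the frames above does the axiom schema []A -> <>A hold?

The schema corresponds to seriality: forall x exists y Rxy.
G1: fails — world d has no successor.
G2: holds.
G3: holds.

G2, G3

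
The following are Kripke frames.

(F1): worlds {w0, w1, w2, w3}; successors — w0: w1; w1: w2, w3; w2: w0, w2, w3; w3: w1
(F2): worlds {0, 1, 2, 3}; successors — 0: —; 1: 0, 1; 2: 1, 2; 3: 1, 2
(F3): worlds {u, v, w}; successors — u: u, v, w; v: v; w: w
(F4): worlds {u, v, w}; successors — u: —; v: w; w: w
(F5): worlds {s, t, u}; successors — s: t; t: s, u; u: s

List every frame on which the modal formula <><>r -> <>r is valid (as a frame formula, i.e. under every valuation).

(F3), (F4)

Frame correspondent (Sahlqvist): forall x forall y forall z (Rxy & Ryz -> Rxz) — i.e. transitivity.
(F1): fails — Rw1w2 and Rw2w0 but not Rw1w0.
(F2): fails — R31 and R10 but not R30.
(F3): holds.
(F4): holds.
(F5): fails — Rus and Rst but not Rut.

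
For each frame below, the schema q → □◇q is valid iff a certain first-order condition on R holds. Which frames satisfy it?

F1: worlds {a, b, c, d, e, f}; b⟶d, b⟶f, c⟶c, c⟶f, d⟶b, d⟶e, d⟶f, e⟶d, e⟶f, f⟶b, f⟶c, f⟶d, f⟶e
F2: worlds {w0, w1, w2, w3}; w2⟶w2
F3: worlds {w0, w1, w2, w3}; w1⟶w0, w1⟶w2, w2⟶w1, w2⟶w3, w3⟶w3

F1, F2

Frame correspondent (Sahlqvist): ∀x ∀y (Rxy → Ryx) — i.e. symmetry.
F1: satisfies the condition.
F2: satisfies the condition.
F3: fails — Rw1w0 but not Rw0w1.
Valid on: F1, F2.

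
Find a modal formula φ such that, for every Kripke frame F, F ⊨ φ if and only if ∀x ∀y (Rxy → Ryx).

ψ → □◇ψ

The condition is symmetry. The B schema ψ → □◇ψ defines it.
Suppose ψ→□◇ψ is valid. Take Rxy and set V(ψ)={x}. Then ψ at x, so □◇ψ at x, so ◇ψ at y, so some z with Ryz has ψ; z=x, i.e. Ryx.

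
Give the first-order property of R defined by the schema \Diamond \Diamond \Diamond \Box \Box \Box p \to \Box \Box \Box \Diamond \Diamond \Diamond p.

\forall x \forall y \forall z ((x R^3 y \wedge x R^3 z) \to \exists w (y R^3 w \wedge z R^3 w))

This is a Sahlqvist (Geach-type) schema ◇^3□^3p → □^3◇^3p.
First-order correspondent: \forall x \forall y \forall z ((x R^3 y \wedge x R^3 z) \to \exists w (y R^3 w \wedge z R^3 w)).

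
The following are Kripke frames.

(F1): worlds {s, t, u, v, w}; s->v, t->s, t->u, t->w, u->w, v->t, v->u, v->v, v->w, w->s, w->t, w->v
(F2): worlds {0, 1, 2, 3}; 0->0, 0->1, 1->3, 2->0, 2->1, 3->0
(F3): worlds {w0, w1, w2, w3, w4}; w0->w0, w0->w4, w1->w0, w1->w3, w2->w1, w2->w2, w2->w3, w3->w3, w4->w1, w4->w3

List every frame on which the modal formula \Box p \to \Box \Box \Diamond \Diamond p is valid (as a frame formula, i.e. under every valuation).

(F1), (F2)

The schema corresponds to a generalized confluence (Geach) condition: \forall x \forall z (x R^2 z \to \exists w (xRw \wedge z R^2 w)).
(F1): holds.
(F2): holds.
(F3): fails — w0R²w3 but no w with w0Rw and w3R²w.
Valid on: (F1), (F2).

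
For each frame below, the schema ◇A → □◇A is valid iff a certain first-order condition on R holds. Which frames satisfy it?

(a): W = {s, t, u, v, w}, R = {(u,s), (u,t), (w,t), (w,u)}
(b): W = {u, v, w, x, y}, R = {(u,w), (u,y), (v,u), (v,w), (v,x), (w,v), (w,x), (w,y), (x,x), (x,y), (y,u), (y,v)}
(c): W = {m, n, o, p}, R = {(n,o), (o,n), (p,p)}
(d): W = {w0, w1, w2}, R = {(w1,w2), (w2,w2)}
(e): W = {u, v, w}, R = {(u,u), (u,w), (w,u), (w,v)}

This is the axiom for the Euclidean property; its first-order frame correspondent is ∀x ∀y ∀z (Rxy ∧ Rxz → Ryz).
(a): fails — Rus and Rus but not Rss.
(b): fails — Ruw and Ruw but not Rww.
(c): fails — Rno and Rno but not Roo.
(d): ✓.
(e): fails — Ruw and Ruw but not Rww.
Valid on: (d).

(d)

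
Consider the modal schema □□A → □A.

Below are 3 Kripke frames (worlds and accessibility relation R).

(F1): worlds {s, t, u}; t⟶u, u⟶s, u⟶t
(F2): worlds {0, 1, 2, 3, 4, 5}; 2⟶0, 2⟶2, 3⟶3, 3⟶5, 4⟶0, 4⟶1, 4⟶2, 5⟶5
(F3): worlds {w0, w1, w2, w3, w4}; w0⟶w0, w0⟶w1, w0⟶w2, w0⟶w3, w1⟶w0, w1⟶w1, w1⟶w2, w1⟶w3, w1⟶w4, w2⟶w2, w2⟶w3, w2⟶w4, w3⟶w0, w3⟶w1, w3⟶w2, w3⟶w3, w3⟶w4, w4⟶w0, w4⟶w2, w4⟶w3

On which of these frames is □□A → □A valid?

(F3)

Frame correspondent (Sahlqvist): ∀x ∀y (Rxy → ∃z (Rxz ∧ Rzy)) — i.e. density.
(F1): fails — Rus but no z with Ruz and Rzs.
(F2): fails — R41 but no z with R4z and Rz1.
(F3): satisfies the condition.
Valid on: (F3).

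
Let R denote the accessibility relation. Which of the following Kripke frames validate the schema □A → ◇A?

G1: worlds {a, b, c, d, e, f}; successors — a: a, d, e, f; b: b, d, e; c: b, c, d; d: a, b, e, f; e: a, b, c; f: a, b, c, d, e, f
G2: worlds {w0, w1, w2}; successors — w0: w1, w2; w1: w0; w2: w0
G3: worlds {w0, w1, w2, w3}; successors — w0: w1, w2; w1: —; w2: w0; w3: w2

G1, G2

Frame correspondent (Sahlqvist): ∀x ∃y Rxy — i.e. seriality.
G1: condition met.
G2: condition met.
G3: fails — world w1 has no successor.
Valid on: G1, G2.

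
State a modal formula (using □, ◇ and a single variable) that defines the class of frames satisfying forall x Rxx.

□q → q

A defining formula is □q → q (the T axiom).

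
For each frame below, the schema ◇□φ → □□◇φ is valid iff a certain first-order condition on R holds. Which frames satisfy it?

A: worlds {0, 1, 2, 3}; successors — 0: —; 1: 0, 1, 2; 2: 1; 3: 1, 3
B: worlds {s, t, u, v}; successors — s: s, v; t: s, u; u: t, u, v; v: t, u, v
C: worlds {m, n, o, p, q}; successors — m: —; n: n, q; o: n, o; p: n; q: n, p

B, C

Frame correspondent (Sahlqvist): ∀x ∀y ∀z ((xRy ∧ xR²z) → ∃w (yRw ∧ zRw)) — i.e. a generalized confluence (Geach) condition.
A: fails — 1R0, 1R²0 but no w with 0Rw and 0Rw.
B: ✓.
C: ✓.
Valid on: B, C.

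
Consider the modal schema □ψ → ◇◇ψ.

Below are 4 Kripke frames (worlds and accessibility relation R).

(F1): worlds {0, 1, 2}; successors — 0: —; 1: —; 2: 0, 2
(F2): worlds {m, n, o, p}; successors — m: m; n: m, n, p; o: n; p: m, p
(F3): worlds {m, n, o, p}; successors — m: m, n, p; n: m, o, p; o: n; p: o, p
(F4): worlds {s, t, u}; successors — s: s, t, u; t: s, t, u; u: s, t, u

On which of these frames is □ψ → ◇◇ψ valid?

This is the axiom for a generalized confluence (Geach) condition; its first-order frame correspondent is ∀x ∃w (xRw ∧ xR²w).
(F1): fails — at 0 but no w with 0Rw and 0R²w.
(F2): satisfies the condition.
(F3): fails — at o but no w with oRw and oR²w.
(F4): satisfies the condition.
Valid on: (F2), (F4).

(F2), (F4)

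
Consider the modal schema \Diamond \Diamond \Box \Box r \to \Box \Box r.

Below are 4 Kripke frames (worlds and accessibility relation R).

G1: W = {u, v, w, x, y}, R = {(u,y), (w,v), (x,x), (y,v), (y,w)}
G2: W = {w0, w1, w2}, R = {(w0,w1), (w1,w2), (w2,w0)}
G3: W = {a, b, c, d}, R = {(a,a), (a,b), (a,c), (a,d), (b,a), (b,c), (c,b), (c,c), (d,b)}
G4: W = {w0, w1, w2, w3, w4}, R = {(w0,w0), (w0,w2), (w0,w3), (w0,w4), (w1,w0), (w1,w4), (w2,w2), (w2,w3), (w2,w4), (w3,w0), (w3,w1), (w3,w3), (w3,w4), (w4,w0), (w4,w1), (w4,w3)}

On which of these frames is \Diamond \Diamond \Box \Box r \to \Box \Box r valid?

G4

This is the axiom for a generalized confluence (Geach) condition; its first-order frame correspondent is \forall x \forall y \forall z ((x R^2 y \wedge x R^2 z) \to \exists w (y R^2 w \wedge z = w)).
G1: fails — uR²v, uR²v but no t with vR²t and v=t.
G2: fails — w0R²w2, w0R²w2 but no w with w2R²w and w2=w.
G3: fails — aR²c, aR²d but no w with cR²w and d=w.
G4: holds.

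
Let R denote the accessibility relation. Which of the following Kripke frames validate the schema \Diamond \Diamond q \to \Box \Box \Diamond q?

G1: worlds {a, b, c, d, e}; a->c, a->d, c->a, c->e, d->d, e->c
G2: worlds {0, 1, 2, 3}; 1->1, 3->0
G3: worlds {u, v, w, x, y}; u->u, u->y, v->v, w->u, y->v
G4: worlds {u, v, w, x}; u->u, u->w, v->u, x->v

This is the axiom for a generalized confluence (Geach) condition; its first-order frame correspondent is \forall x \forall y \forall z ((x R^2 y \wedge x R^2 z) \to \exists w (y = w \wedge zRw)).
G1: fails — aR²a, aR²a but no w with a=w and aRw.
G2: ✓.
G3: fails — uR²u, uR²v but no t with u=t and vRt.
G4: fails — uR²u, uR²w but no t with u=t and wRt.

G2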